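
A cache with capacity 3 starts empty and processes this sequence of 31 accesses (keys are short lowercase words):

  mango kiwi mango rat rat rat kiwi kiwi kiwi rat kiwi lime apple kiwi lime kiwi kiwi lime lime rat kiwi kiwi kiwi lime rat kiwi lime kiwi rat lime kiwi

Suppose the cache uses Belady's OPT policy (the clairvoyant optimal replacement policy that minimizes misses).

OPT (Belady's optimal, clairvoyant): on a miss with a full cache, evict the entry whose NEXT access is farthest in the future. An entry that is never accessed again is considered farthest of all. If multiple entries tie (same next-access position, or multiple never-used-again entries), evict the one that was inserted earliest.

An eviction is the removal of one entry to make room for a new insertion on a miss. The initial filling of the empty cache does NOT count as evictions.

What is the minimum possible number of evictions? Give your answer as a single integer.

OPT (Belady) simulation (capacity=3):
  1. access mango: MISS. Cache: [mango]
  2. access kiwi: MISS. Cache: [mango kiwi]
  3. access mango: HIT. Next use of mango: never. Cache: [mango kiwi]
  4. access rat: MISS. Cache: [mango kiwi rat]
  5. access rat: HIT. Next use of rat: step 6. Cache: [mango kiwi rat]
  6. access rat: HIT. Next use of rat: step 10. Cache: [mango kiwi rat]
  7. access kiwi: HIT. Next use of kiwi: step 8. Cache: [mango kiwi rat]
  8. access kiwi: HIT. Next use of kiwi: step 9. Cache: [mango kiwi rat]
  9. access kiwi: HIT. Next use of kiwi: step 11. Cache: [mango kiwi rat]
  10. access rat: HIT. Next use of rat: step 20. Cache: [mango kiwi rat]
  11. access kiwi: HIT. Next use of kiwi: step 14. Cache: [mango kiwi rat]
  12. access lime: MISS, evict mango (next use: never). Cache: [kiwi rat lime]
  13. access apple: MISS, evict rat (next use: step 20). Cache: [kiwi lime apple]
  14. access kiwi: HIT. Next use of kiwi: step 16. Cache: [kiwi lime apple]
  15. access lime: HIT. Next use of lime: step 18. Cache: [kiwi lime apple]
  16. access kiwi: HIT. Next use of kiwi: step 17. Cache: [kiwi lime apple]
  17. access kiwi: HIT. Next use of kiwi: step 21. Cache: [kiwi lime apple]
  18. access lime: HIT. Next use of lime: step 19. Cache: [kiwi lime apple]
  19. access lime: HIT. Next use of lime: step 24. Cache: [kiwi lime apple]
  20. access rat: MISS, evict apple (next use: never). Cache: [kiwi lime rat]
  21. access kiwi: HIT. Next use of kiwi: step 22. Cache: [kiwi lime rat]
  22. access kiwi: HIT. Next use of kiwi: step 23. Cache: [kiwi lime rat]
  23. access kiwi: HIT. Next use of kiwi: step 26. Cache: [kiwi lime rat]
  24. access lime: HIT. Next use of lime: step 27. Cache: [kiwi lime rat]
  25. access rat: HIT. Next use of rat: step 29. Cache: [kiwi lime rat]
  26. access kiwi: HIT. Next use of kiwi: step 28. Cache: [kiwi lime rat]
  27. access lime: HIT. Next use of lime: step 30. Cache: [kiwi lime rat]
  28. access kiwi: HIT. Next use of kiwi: step 31. Cache: [kiwi lime rat]
  29. access rat: HIT. Next use of rat: never. Cache: [kiwi lime rat]
  30. access lime: HIT. Next use of lime: never. Cache: [kiwi lime rat]
  31. access kiwi: HIT. Next use of kiwi: never. Cache: [kiwi lime rat]
Total: 25 hits, 6 misses, 3 evictions

Answer: 3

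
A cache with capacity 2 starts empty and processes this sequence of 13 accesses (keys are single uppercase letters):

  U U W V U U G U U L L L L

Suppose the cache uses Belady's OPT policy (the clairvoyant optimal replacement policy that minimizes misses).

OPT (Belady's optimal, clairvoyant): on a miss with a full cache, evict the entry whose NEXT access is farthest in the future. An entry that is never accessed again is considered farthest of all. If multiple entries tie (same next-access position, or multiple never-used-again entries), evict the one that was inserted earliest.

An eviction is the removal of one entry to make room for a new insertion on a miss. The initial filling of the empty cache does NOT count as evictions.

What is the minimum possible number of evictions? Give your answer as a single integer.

OPT (Belady) simulation (capacity=2):
  1. access U: MISS. Cache: [U]
  2. access U: HIT. Next use of U: step 5. Cache: [U]
  3. access W: MISS. Cache: [U W]
  4. access V: MISS, evict W (next use: never). Cache: [U V]
  5. access U: HIT. Next use of U: step 6. Cache: [U V]
  6. access U: HIT. Next use of U: step 8. Cache: [U V]
  7. access G: MISS, evict V (next use: never). Cache: [U G]
  8. access U: HIT. Next use of U: step 9. Cache: [U G]
  9. access U: HIT. Next use of U: never. Cache: [U G]
  10. access L: MISS, evict U (next use: never). Cache: [G L]
  11. access L: HIT. Next use of L: step 12. Cache: [G L]
  12. access L: HIT. Next use of L: step 13. Cache: [G L]
  13. access L: HIT. Next use of L: never. Cache: [G L]
Total: 8 hits, 5 misses, 3 evictions

Answer: 3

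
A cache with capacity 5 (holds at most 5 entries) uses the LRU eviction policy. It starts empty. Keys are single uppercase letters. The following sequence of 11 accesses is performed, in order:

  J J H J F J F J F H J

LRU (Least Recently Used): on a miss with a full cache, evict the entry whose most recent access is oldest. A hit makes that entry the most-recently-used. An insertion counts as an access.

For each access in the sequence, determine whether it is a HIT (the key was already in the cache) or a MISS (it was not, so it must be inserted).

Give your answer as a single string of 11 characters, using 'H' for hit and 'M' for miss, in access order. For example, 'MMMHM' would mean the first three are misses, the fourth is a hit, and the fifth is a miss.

Answer: MHMHMHHHHHH

Derivation:
LRU simulation (capacity=5):
  1. access J: MISS. Cache (LRU->MRU): [J]
  2. access J: HIT. Cache (LRU->MRU): [J]
  3. access H: MISS. Cache (LRU->MRU): [J H]
  4. access J: HIT. Cache (LRU->MRU): [H J]
  5. access F: MISS. Cache (LRU->MRU): [H J F]
  6. access J: HIT. Cache (LRU->MRU): [H F J]
  7. access F: HIT. Cache (LRU->MRU): [H J F]
  8. access J: HIT. Cache (LRU->MRU): [H F J]
  9. access F: HIT. Cache (LRU->MRU): [H J F]
  10. access H: HIT. Cache (LRU->MRU): [J F H]
  11. access J: HIT. Cache (LRU->MRU): [F H J]
Total: 8 hits, 3 misses, 0 evictions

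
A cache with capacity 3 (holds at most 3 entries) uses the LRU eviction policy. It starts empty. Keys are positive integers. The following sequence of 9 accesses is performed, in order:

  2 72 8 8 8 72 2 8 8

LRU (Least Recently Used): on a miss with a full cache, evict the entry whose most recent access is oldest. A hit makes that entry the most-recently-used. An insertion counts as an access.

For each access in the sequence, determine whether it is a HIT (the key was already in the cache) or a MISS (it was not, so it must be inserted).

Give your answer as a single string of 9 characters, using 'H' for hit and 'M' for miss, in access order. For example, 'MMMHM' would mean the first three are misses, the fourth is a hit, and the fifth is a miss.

LRU simulation (capacity=3):
  1. access 2: MISS. Cache (LRU->MRU): [2]
  2. access 72: MISS. Cache (LRU->MRU): [2 72]
  3. access 8: MISS. Cache (LRU->MRU): [2 72 8]
  4. access 8: HIT. Cache (LRU->MRU): [2 72 8]
  5. access 8: HIT. Cache (LRU->MRU): [2 72 8]
  6. access 72: HIT. Cache (LRU->MRU): [2 8 72]
  7. access 2: HIT. Cache (LRU->MRU): [8 72 2]
  8. access 8: HIT. Cache (LRU->MRU): [72 2 8]
  9. access 8: HIT. Cache (LRU->MRU): [72 2 8]
Total: 6 hits, 3 misses, 0 evictions

Answer: MMMHHHHHH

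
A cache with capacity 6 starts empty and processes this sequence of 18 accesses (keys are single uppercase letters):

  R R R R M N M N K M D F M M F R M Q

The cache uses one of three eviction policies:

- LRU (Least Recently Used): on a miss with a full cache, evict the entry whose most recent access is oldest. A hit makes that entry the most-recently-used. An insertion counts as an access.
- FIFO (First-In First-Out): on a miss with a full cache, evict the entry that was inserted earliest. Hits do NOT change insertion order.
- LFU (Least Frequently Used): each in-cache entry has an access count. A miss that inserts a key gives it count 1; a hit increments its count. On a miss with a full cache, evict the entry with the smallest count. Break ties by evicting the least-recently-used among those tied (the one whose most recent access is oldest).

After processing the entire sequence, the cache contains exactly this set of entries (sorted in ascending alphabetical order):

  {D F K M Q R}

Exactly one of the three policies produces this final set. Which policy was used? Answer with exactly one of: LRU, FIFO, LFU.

Simulating under each policy and comparing final sets:
  LRU: final set = {D F K M Q R} -> MATCHES target
  FIFO: final set = {D F K M N Q} -> differs
  LFU: final set = {D F M N Q R} -> differs
Only LRU produces the target set.

Answer: LRU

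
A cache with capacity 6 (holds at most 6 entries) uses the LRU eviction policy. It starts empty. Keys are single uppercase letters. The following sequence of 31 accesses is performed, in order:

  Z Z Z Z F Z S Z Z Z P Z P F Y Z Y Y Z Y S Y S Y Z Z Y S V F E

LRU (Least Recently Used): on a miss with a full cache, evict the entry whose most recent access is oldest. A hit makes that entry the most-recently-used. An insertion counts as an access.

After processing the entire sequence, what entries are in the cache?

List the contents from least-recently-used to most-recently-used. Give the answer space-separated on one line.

Answer: Z Y S V F E

Derivation:
LRU simulation (capacity=6):
  1. access Z: MISS. Cache (LRU->MRU): [Z]
  2. access Z: HIT. Cache (LRU->MRU): [Z]
  3. access Z: HIT. Cache (LRU->MRU): [Z]
  4. access Z: HIT. Cache (LRU->MRU): [Z]
  5. access F: MISS. Cache (LRU->MRU): [Z F]
  6. access Z: HIT. Cache (LRU->MRU): [F Z]
  7. access S: MISS. Cache (LRU->MRU): [F Z S]
  8. access Z: HIT. Cache (LRU->MRU): [F S Z]
  9. access Z: HIT. Cache (LRU->MRU): [F S Z]
  10. access Z: HIT. Cache (LRU->MRU): [F S Z]
  11. access P: MISS. Cache (LRU->MRU): [F S Z P]
  12. access Z: HIT. Cache (LRU->MRU): [F S P Z]
  13. access P: HIT. Cache (LRU->MRU): [F S Z P]
  14. access F: HIT. Cache (LRU->MRU): [S Z P F]
  15. access Y: MISS. Cache (LRU->MRU): [S Z P F Y]
  16. access Z: HIT. Cache (LRU->MRU): [S P F Y Z]
  17. access Y: HIT. Cache (LRU->MRU): [S P F Z Y]
  18. access Y: HIT. Cache (LRU->MRU): [S P F Z Y]
  19. access Z: HIT. Cache (LRU->MRU): [S P F Y Z]
  20. access Y: HIT. Cache (LRU->MRU): [S P F Z Y]
  21. access S: HIT. Cache (LRU->MRU): [P F Z Y S]
  22. access Y: HIT. Cache (LRU->MRU): [P F Z S Y]
  23. access S: HIT. Cache (LRU->MRU): [P F Z Y S]
  24. access Y: HIT. Cache (LRU->MRU): [P F Z S Y]
  25. access Z: HIT. Cache (LRU->MRU): [P F S Y Z]
  26. access Z: HIT. Cache (LRU->MRU): [P F S Y Z]
  27. access Y: HIT. Cache (LRU->MRU): [P F S Z Y]
  28. access S: HIT. Cache (LRU->MRU): [P F Z Y S]
  29. access V: MISS. Cache (LRU->MRU): [P F Z Y S V]
  30. access F: HIT. Cache (LRU->MRU): [P Z Y S V F]
  31. access E: MISS, evict P. Cache (LRU->MRU): [Z Y S V F E]
Total: 24 hits, 7 misses, 1 evictions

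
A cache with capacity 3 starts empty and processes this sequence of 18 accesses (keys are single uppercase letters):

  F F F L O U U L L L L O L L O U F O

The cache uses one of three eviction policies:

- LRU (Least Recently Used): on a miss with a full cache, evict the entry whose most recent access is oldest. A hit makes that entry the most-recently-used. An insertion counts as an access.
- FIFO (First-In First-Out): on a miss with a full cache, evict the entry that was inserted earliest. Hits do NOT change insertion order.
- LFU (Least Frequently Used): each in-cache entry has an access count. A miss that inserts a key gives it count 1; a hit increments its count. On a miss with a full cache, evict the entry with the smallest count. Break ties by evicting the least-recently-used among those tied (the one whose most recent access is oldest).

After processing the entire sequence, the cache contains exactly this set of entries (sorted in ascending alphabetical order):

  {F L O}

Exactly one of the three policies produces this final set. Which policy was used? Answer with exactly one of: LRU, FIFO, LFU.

Answer: LFU

Derivation:
Simulating under each policy and comparing final sets:
  LRU: final set = {F O U} -> differs
  FIFO: final set = {F O U} -> differs
  LFU: final set = {F L O} -> MATCHES target
Only LFU produces the target set.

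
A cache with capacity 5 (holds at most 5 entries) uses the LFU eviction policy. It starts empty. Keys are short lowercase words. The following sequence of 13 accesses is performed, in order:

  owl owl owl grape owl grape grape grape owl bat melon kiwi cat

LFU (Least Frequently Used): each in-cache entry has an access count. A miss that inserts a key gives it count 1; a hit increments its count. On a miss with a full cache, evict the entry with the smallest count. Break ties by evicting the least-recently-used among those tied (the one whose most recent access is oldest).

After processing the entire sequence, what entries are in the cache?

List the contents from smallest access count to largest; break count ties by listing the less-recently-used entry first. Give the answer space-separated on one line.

LFU simulation (capacity=5):
  1. access owl: MISS. Cache: [owl(c=1)]
  2. access owl: HIT, count now 2. Cache: [owl(c=2)]
  3. access owl: HIT, count now 3. Cache: [owl(c=3)]
  4. access grape: MISS. Cache: [grape(c=1) owl(c=3)]
  5. access owl: HIT, count now 4. Cache: [grape(c=1) owl(c=4)]
  6. access grape: HIT, count now 2. Cache: [grape(c=2) owl(c=4)]
  7. access grape: HIT, count now 3. Cache: [grape(c=3) owl(c=4)]
  8. access grape: HIT, count now 4. Cache: [owl(c=4) grape(c=4)]
  9. access owl: HIT, count now 5. Cache: [grape(c=4) owl(c=5)]
  10. access bat: MISS. Cache: [bat(c=1) grape(c=4) owl(c=5)]
  11. access melon: MISS. Cache: [bat(c=1) melon(c=1) grape(c=4) owl(c=5)]
  12. access kiwi: MISS. Cache: [bat(c=1) melon(c=1) kiwi(c=1) grape(c=4) owl(c=5)]
  13. access cat: MISS, evict bat(c=1). Cache: [melon(c=1) kiwi(c=1) cat(c=1) grape(c=4) owl(c=5)]
Total: 7 hits, 6 misses, 1 evictions

Answer: melon kiwi cat grape owl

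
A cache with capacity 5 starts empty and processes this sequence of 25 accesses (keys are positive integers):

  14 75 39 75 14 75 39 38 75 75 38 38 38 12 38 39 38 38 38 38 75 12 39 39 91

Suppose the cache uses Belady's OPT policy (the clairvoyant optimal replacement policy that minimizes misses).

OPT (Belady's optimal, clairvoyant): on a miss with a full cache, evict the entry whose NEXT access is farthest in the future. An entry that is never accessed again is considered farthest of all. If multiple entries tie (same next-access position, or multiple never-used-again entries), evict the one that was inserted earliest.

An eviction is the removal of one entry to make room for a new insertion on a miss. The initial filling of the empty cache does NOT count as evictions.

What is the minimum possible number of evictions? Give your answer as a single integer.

Answer: 1

Derivation:
OPT (Belady) simulation (capacity=5):
  1. access 14: MISS. Cache: [14]
  2. access 75: MISS. Cache: [14 75]
  3. access 39: MISS. Cache: [14 75 39]
  4. access 75: HIT. Next use of 75: step 6. Cache: [14 75 39]
  5. access 14: HIT. Next use of 14: never. Cache: [14 75 39]
  6. access 75: HIT. Next use of 75: step 9. Cache: [14 75 39]
  7. access 39: HIT. Next use of 39: step 16. Cache: [14 75 39]
  8. access 38: MISS. Cache: [14 75 39 38]
  9. access 75: HIT. Next use of 75: step 10. Cache: [14 75 39 38]
  10. access 75: HIT. Next use of 75: step 21. Cache: [14 75 39 38]
  11. access 38: HIT. Next use of 38: step 12. Cache: [14 75 39 38]
  12. access 38: HIT. Next use of 38: step 13. Cache: [14 75 39 38]
  13. access 38: HIT. Next use of 38: step 15. Cache: [14 75 39 38]
  14. access 12: MISS. Cache: [14 75 39 38 12]
  15. access 38: HIT. Next use of 38: step 17. Cache: [14 75 39 38 12]
  16. access 39: HIT. Next use of 39: step 23. Cache: [14 75 39 38 12]
  17. access 38: HIT. Next use of 38: step 18. Cache: [14 75 39 38 12]
  18. access 38: HIT. Next use of 38: step 19. Cache: [14 75 39 38 12]
  19. access 38: HIT. Next use of 38: step 20. Cache: [14 75 39 38 12]
  20. access 38: HIT. Next use of 38: never. Cache: [14 75 39 38 12]
  21. access 75: HIT. Next use of 75: never. Cache: [14 75 39 38 12]
  22. access 12: HIT. Next use of 12: never. Cache: [14 75 39 38 12]
  23. access 39: HIT. Next use of 39: step 24. Cache: [14 75 39 38 12]
  24. access 39: HIT. Next use of 39: never. Cache: [14 75 39 38 12]
  25. access 91: MISS, evict 14 (next use: never). Cache: [75 39 38 12 91]
Total: 19 hits, 6 misses, 1 evictions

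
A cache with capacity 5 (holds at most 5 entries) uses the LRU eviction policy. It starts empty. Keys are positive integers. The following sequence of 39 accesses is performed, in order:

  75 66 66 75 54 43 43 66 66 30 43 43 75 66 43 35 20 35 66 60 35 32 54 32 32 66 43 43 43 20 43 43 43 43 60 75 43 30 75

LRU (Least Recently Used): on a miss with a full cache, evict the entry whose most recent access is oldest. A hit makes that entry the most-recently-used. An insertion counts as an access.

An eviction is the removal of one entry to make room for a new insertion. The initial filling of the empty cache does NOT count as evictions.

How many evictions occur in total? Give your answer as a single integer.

Answer: 10

Derivation:
LRU simulation (capacity=5):
  1. access 75: MISS. Cache (LRU->MRU): [75]
  2. access 66: MISS. Cache (LRU->MRU): [75 66]
  3. access 66: HIT. Cache (LRU->MRU): [75 66]
  4. access 75: HIT. Cache (LRU->MRU): [66 75]
  5. access 54: MISS. Cache (LRU->MRU): [66 75 54]
  6. access 43: MISS. Cache (LRU->MRU): [66 75 54 43]
  7. access 43: HIT. Cache (LRU->MRU): [66 75 54 43]
  8. access 66: HIT. Cache (LRU->MRU): [75 54 43 66]
  9. access 66: HIT. Cache (LRU->MRU): [75 54 43 66]
  10. access 30: MISS. Cache (LRU->MRU): [75 54 43 66 30]
  11. access 43: HIT. Cache (LRU->MRU): [75 54 66 30 43]
  12. access 43: HIT. Cache (LRU->MRU): [75 54 66 30 43]
  13. access 75: HIT. Cache (LRU->MRU): [54 66 30 43 75]
  14. access 66: HIT. Cache (LRU->MRU): [54 30 43 75 66]
  15. access 43: HIT. Cache (LRU->MRU): [54 30 75 66 43]
  16. access 35: MISS, evict 54. Cache (LRU->MRU): [30 75 66 43 35]
  17. access 20: MISS, evict 30. Cache (LRU->MRU): [75 66 43 35 20]
  18. access 35: HIT. Cache (LRU->MRU): [75 66 43 20 35]
  19. access 66: HIT. Cache (LRU->MRU): [75 43 20 35 66]
  20. access 60: MISS, evict 75. Cache (LRU->MRU): [43 20 35 66 60]
  21. access 35: HIT. Cache (LRU->MRU): [43 20 66 60 35]
  22. access 32: MISS, evict 43. Cache (LRU->MRU): [20 66 60 35 32]
  23. access 54: MISS, evict 20. Cache (LRU->MRU): [66 60 35 32 54]
  24. access 32: HIT. Cache (LRU->MRU): [66 60 35 54 32]
  25. access 32: HIT. Cache (LRU->MRU): [66 60 35 54 32]
  26. access 66: HIT. Cache (LRU->MRU): [60 35 54 32 66]
  27. access 43: MISS, evict 60. Cache (LRU->MRU): [35 54 32 66 43]
  28. access 43: HIT. Cache (LRU->MRU): [35 54 32 66 43]
  29. access 43: HIT. Cache (LRU->MRU): [35 54 32 66 43]
  30. access 20: MISS, evict 35. Cache (LRU->MRU): [54 32 66 43 20]
  31. access 43: HIT. Cache (LRU->MRU): [54 32 66 20 43]
  32. access 43: HIT. Cache (LRU->MRU): [54 32 66 20 43]
  33. access 43: HIT. Cache (LRU->MRU): [54 32 66 20 43]
  34. access 43: HIT. Cache (LRU->MRU): [54 32 66 20 43]
  35. access 60: MISS, evict 54. Cache (LRU->MRU): [32 66 20 43 60]
  36. access 75: MISS, evict 32. Cache (LRU->MRU): [66 20 43 60 75]
  37. access 43: HIT. Cache (LRU->MRU): [66 20 60 75 43]
  38. access 30: MISS, evict 66. Cache (LRU->MRU): [20 60 75 43 30]
  39. access 75: HIT. Cache (LRU->MRU): [20 60 43 30 75]
Total: 24 hits, 15 misses, 10 evictions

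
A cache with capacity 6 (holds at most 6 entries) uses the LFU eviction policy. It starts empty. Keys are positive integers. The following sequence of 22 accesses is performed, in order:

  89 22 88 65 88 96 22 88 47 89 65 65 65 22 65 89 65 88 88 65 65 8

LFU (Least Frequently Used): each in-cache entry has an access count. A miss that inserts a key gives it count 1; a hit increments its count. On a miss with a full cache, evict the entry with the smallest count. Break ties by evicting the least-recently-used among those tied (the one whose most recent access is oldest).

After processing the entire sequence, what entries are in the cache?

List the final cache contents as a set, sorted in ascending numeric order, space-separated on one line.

LFU simulation (capacity=6):
  1. access 89: MISS. Cache: [89(c=1)]
  2. access 22: MISS. Cache: [89(c=1) 22(c=1)]
  3. access 88: MISS. Cache: [89(c=1) 22(c=1) 88(c=1)]
  4. access 65: MISS. Cache: [89(c=1) 22(c=1) 88(c=1) 65(c=1)]
  5. access 88: HIT, count now 2. Cache: [89(c=1) 22(c=1) 65(c=1) 88(c=2)]
  6. access 96: MISS. Cache: [89(c=1) 22(c=1) 65(c=1) 96(c=1) 88(c=2)]
  7. access 22: HIT, count now 2. Cache: [89(c=1) 65(c=1) 96(c=1) 88(c=2) 22(c=2)]
  8. access 88: HIT, count now 3. Cache: [89(c=1) 65(c=1) 96(c=1) 22(c=2) 88(c=3)]
  9. access 47: MISS. Cache: [89(c=1) 65(c=1) 96(c=1) 47(c=1) 22(c=2) 88(c=3)]
  10. access 89: HIT, count now 2. Cache: [65(c=1) 96(c=1) 47(c=1) 22(c=2) 89(c=2) 88(c=3)]
  11. access 65: HIT, count now 2. Cache: [96(c=1) 47(c=1) 22(c=2) 89(c=2) 65(c=2) 88(c=3)]
  12. access 65: HIT, count now 3. Cache: [96(c=1) 47(c=1) 22(c=2) 89(c=2) 88(c=3) 65(c=3)]
  13. access 65: HIT, count now 4. Cache: [96(c=1) 47(c=1) 22(c=2) 89(c=2) 88(c=3) 65(c=4)]
  14. access 22: HIT, count now 3. Cache: [96(c=1) 47(c=1) 89(c=2) 88(c=3) 22(c=3) 65(c=4)]
  15. access 65: HIT, count now 5. Cache: [96(c=1) 47(c=1) 89(c=2) 88(c=3) 22(c=3) 65(c=5)]
  16. access 89: HIT, count now 3. Cache: [96(c=1) 47(c=1) 88(c=3) 22(c=3) 89(c=3) 65(c=5)]
  17. access 65: HIT, count now 6. Cache: [96(c=1) 47(c=1) 88(c=3) 22(c=3) 89(c=3) 65(c=6)]
  18. access 88: HIT, count now 4. Cache: [96(c=1) 47(c=1) 22(c=3) 89(c=3) 88(c=4) 65(c=6)]
  19. access 88: HIT, count now 5. Cache: [96(c=1) 47(c=1) 22(c=3) 89(c=3) 88(c=5) 65(c=6)]
  20. access 65: HIT, count now 7. Cache: [96(c=1) 47(c=1) 22(c=3) 89(c=3) 88(c=5) 65(c=7)]
  21. access 65: HIT, count now 8. Cache: [96(c=1) 47(c=1) 22(c=3) 89(c=3) 88(c=5) 65(c=8)]
  22. access 8: MISS, evict 96(c=1). Cache: [47(c=1) 8(c=1) 22(c=3) 89(c=3) 88(c=5) 65(c=8)]
Total: 15 hits, 7 misses, 1 evictions

Answer: 8 22 47 65 88 89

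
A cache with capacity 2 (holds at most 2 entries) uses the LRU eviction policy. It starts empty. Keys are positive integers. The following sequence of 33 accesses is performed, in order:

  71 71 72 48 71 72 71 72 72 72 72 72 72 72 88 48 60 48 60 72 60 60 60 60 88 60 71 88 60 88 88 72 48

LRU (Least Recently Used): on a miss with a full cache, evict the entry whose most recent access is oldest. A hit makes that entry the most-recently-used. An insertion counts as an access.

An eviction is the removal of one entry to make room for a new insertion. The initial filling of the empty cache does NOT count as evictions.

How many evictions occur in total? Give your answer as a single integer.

Answer: 13

Derivation:
LRU simulation (capacity=2):
  1. access 71: MISS. Cache (LRU->MRU): [71]
  2. access 71: HIT. Cache (LRU->MRU): [71]
  3. access 72: MISS. Cache (LRU->MRU): [71 72]
  4. access 48: MISS, evict 71. Cache (LRU->MRU): [72 48]
  5. access 71: MISS, evict 72. Cache (LRU->MRU): [48 71]
  6. access 72: MISS, evict 48. Cache (LRU->MRU): [71 72]
  7. access 71: HIT. Cache (LRU->MRU): [72 71]
  8. access 72: HIT. Cache (LRU->MRU): [71 72]
  9. access 72: HIT. Cache (LRU->MRU): [71 72]
  10. access 72: HIT. Cache (LRU->MRU): [71 72]
  11. access 72: HIT. Cache (LRU->MRU): [71 72]
  12. access 72: HIT. Cache (LRU->MRU): [71 72]
  13. access 72: HIT. Cache (LRU->MRU): [71 72]
  14. access 72: HIT. Cache (LRU->MRU): [71 72]
  15. access 88: MISS, evict 71. Cache (LRU->MRU): [72 88]
  16. access 48: MISS, evict 72. Cache (LRU->MRU): [88 48]
  17. access 60: MISS, evict 88. Cache (LRU->MRU): [48 60]
  18. access 48: HIT. Cache (LRU->MRU): [60 48]
  19. access 60: HIT. Cache (LRU->MRU): [48 60]
  20. access 72: MISS, evict 48. Cache (LRU->MRU): [60 72]
  21. access 60: HIT. Cache (LRU->MRU): [72 60]
  22. access 60: HIT. Cache (LRU->MRU): [72 60]
  23. access 60: HIT. Cache (LRU->MRU): [72 60]
  24. access 60: HIT. Cache (LRU->MRU): [72 60]
  25. access 88: MISS, evict 72. Cache (LRU->MRU): [60 88]
  26. access 60: HIT. Cache (LRU->MRU): [88 60]
  27. access 71: MISS, evict 88. Cache (LRU->MRU): [60 71]
  28. access 88: MISS, evict 60. Cache (LRU->MRU): [71 88]
  29. access 60: MISS, evict 71. Cache (LRU->MRU): [88 60]
  30. access 88: HIT. Cache (LRU->MRU): [60 88]
  31. access 88: HIT. Cache (LRU->MRU): [60 88]
  32. access 72: MISS, evict 60. Cache (LRU->MRU): [88 72]
  33. access 48: MISS, evict 88. Cache (LRU->MRU): [72 48]
Total: 18 hits, 15 misses, 13 evictions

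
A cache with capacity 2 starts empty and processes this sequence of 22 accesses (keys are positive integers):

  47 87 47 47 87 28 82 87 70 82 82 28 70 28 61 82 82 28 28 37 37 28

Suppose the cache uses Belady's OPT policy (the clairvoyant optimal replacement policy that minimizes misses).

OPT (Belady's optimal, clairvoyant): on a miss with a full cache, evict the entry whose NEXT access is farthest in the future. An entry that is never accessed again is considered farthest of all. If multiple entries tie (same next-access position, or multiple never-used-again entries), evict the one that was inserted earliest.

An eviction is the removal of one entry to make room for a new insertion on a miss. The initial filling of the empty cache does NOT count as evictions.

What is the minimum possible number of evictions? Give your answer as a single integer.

OPT (Belady) simulation (capacity=2):
  1. access 47: MISS. Cache: [47]
  2. access 87: MISS. Cache: [47 87]
  3. access 47: HIT. Next use of 47: step 4. Cache: [47 87]
  4. access 47: HIT. Next use of 47: never. Cache: [47 87]
  5. access 87: HIT. Next use of 87: step 8. Cache: [47 87]
  6. access 28: MISS, evict 47 (next use: never). Cache: [87 28]
  7. access 82: MISS, evict 28 (next use: step 12). Cache: [87 82]
  8. access 87: HIT. Next use of 87: never. Cache: [87 82]
  9. access 70: MISS, evict 87 (next use: never). Cache: [82 70]
  10. access 82: HIT. Next use of 82: step 11. Cache: [82 70]
  11. access 82: HIT. Next use of 82: step 16. Cache: [82 70]
  12. access 28: MISS, evict 82 (next use: step 16). Cache: [70 28]
  13. access 70: HIT. Next use of 70: never. Cache: [70 28]
  14. access 28: HIT. Next use of 28: step 18. Cache: [70 28]
  15. access 61: MISS, evict 70 (next use: never). Cache: [28 61]
  16. access 82: MISS, evict 61 (next use: never). Cache: [28 82]
  17. access 82: HIT. Next use of 82: never. Cache: [28 82]
  18. access 28: HIT. Next use of 28: step 19. Cache: [28 82]
  19. access 28: HIT. Next use of 28: step 22. Cache: [28 82]
  20. access 37: MISS, evict 82 (next use: never). Cache: [28 37]
  21. access 37: HIT. Next use of 37: never. Cache: [28 37]
  22. access 28: HIT. Next use of 28: never. Cache: [28 37]
Total: 13 hits, 9 misses, 7 evictions

Answer: 7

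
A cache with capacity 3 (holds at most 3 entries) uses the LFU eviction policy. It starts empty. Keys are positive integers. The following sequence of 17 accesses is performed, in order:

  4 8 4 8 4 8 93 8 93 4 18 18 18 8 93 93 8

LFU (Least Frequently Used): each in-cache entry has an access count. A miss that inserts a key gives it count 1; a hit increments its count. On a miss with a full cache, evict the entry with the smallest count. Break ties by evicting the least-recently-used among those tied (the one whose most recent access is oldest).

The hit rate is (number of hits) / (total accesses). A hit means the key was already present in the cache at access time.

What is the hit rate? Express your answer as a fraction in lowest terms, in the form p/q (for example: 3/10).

LFU simulation (capacity=3):
  1. access 4: MISS. Cache: [4(c=1)]
  2. access 8: MISS. Cache: [4(c=1) 8(c=1)]
  3. access 4: HIT, count now 2. Cache: [8(c=1) 4(c=2)]
  4. access 8: HIT, count now 2. Cache: [4(c=2) 8(c=2)]
  5. access 4: HIT, count now 3. Cache: [8(c=2) 4(c=3)]
  6. access 8: HIT, count now 3. Cache: [4(c=3) 8(c=3)]
  7. access 93: MISS. Cache: [93(c=1) 4(c=3) 8(c=3)]
  8. access 8: HIT, count now 4. Cache: [93(c=1) 4(c=3) 8(c=4)]
  9. access 93: HIT, count now 2. Cache: [93(c=2) 4(c=3) 8(c=4)]
  10. access 4: HIT, count now 4. Cache: [93(c=2) 8(c=4) 4(c=4)]
  11. access 18: MISS, evict 93(c=2). Cache: [18(c=1) 8(c=4) 4(c=4)]
  12. access 18: HIT, count now 2. Cache: [18(c=2) 8(c=4) 4(c=4)]
  13. access 18: HIT, count now 3. Cache: [18(c=3) 8(c=4) 4(c=4)]
  14. access 8: HIT, count now 5. Cache: [18(c=3) 4(c=4) 8(c=5)]
  15. access 93: MISS, evict 18(c=3). Cache: [93(c=1) 4(c=4) 8(c=5)]
  16. access 93: HIT, count now 2. Cache: [93(c=2) 4(c=4) 8(c=5)]
  17. access 8: HIT, count now 6. Cache: [93(c=2) 4(c=4) 8(c=6)]
Total: 12 hits, 5 misses, 2 evictions

Hit rate = 12/17

Answer: 12/17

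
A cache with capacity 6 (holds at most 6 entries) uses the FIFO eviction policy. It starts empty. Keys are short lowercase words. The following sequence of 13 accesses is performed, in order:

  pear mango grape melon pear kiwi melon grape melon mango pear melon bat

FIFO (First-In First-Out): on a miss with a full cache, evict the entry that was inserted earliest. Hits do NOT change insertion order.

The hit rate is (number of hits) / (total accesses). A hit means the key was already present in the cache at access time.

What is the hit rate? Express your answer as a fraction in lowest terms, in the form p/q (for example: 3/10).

Answer: 7/13

Derivation:
FIFO simulation (capacity=6):
  1. access pear: MISS. Cache (old->new): [pear]
  2. access mango: MISS. Cache (old->new): [pear mango]
  3. access grape: MISS. Cache (old->new): [pear mango grape]
  4. access melon: MISS. Cache (old->new): [pear mango grape melon]
  5. access pear: HIT. Cache (old->new): [pear mango grape melon]
  6. access kiwi: MISS. Cache (old->new): [pear mango grape melon kiwi]
  7. access melon: HIT. Cache (old->new): [pear mango grape melon kiwi]
  8. access grape: HIT. Cache (old->new): [pear mango grape melon kiwi]
  9. access melon: HIT. Cache (old->new): [pear mango grape melon kiwi]
  10. access mango: HIT. Cache (old->new): [pear mango grape melon kiwi]
  11. access pear: HIT. Cache (old->new): [pear mango grape melon kiwi]
  12. access melon: HIT. Cache (old->new): [pear mango grape melon kiwi]
  13. access bat: MISS. Cache (old->new): [pear mango grape melon kiwi bat]
Total: 7 hits, 6 misses, 0 evictions

Hit rate = 7/13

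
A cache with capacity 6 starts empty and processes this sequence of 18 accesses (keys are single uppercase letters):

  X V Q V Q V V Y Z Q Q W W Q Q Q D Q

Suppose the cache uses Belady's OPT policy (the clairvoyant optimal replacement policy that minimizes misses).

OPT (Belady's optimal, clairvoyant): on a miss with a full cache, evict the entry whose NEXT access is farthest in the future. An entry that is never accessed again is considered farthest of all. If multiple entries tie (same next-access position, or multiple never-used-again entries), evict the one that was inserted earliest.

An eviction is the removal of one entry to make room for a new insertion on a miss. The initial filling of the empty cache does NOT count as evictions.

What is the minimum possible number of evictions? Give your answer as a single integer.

OPT (Belady) simulation (capacity=6):
  1. access X: MISS. Cache: [X]
  2. access V: MISS. Cache: [X V]
  3. access Q: MISS. Cache: [X V Q]
  4. access V: HIT. Next use of V: step 6. Cache: [X V Q]
  5. access Q: HIT. Next use of Q: step 10. Cache: [X V Q]
  6. access V: HIT. Next use of V: step 7. Cache: [X V Q]
  7. access V: HIT. Next use of V: never. Cache: [X V Q]
  8. access Y: MISS. Cache: [X V Q Y]
  9. access Z: MISS. Cache: [X V Q Y Z]
  10. access Q: HIT. Next use of Q: step 11. Cache: [X V Q Y Z]
  11. access Q: HIT. Next use of Q: step 14. Cache: [X V Q Y Z]
  12. access W: MISS. Cache: [X V Q Y Z W]
  13. access W: HIT. Next use of W: never. Cache: [X V Q Y Z W]
  14. access Q: HIT. Next use of Q: step 15. Cache: [X V Q Y Z W]
  15. access Q: HIT. Next use of Q: step 16. Cache: [X V Q Y Z W]
  16. access Q: HIT. Next use of Q: step 18. Cache: [X V Q Y Z W]
  17. access D: MISS, evict X (next use: never). Cache: [V Q Y Z W D]
  18. access Q: HIT. Next use of Q: never. Cache: [V Q Y Z W D]
Total: 11 hits, 7 misses, 1 evictions

Answer: 1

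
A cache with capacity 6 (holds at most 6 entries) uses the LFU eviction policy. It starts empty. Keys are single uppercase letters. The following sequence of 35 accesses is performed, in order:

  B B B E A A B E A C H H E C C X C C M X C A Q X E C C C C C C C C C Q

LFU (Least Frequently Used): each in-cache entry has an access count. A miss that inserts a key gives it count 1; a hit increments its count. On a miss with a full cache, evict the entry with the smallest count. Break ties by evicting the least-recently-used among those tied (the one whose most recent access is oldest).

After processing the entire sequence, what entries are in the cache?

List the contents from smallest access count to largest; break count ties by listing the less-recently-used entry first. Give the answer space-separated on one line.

Answer: Q H B A E C

Derivation:
LFU simulation (capacity=6):
  1. access B: MISS. Cache: [B(c=1)]
  2. access B: HIT, count now 2. Cache: [B(c=2)]
  3. access B: HIT, count now 3. Cache: [B(c=3)]
  4. access E: MISS. Cache: [E(c=1) B(c=3)]
  5. access A: MISS. Cache: [E(c=1) A(c=1) B(c=3)]
  6. access A: HIT, count now 2. Cache: [E(c=1) A(c=2) B(c=3)]
  7. access B: HIT, count now 4. Cache: [E(c=1) A(c=2) B(c=4)]
  8. access E: HIT, count now 2. Cache: [A(c=2) E(c=2) B(c=4)]
  9. access A: HIT, count now 3. Cache: [E(c=2) A(c=3) B(c=4)]
  10. access C: MISS. Cache: [C(c=1) E(c=2) A(c=3) B(c=4)]
  11. access H: MISS. Cache: [C(c=1) H(c=1) E(c=2) A(c=3) B(c=4)]
  12. access H: HIT, count now 2. Cache: [C(c=1) E(c=2) H(c=2) A(c=3) B(c=4)]
  13. access E: HIT, count now 3. Cache: [C(c=1) H(c=2) A(c=3) E(c=3) B(c=4)]
  14. access C: HIT, count now 2. Cache: [H(c=2) C(c=2) A(c=3) E(c=3) B(c=4)]
  15. access C: HIT, count now 3. Cache: [H(c=2) A(c=3) E(c=3) C(c=3) B(c=4)]
  16. access X: MISS. Cache: [X(c=1) H(c=2) A(c=3) E(c=3) C(c=3) B(c=4)]
  17. access C: HIT, count now 4. Cache: [X(c=1) H(c=2) A(c=3) E(c=3) B(c=4) C(c=4)]
  18. access C: HIT, count now 5. Cache: [X(c=1) H(c=2) A(c=3) E(c=3) B(c=4) C(c=5)]
  19. access M: MISS, evict X(c=1). Cache: [M(c=1) H(c=2) A(c=3) E(c=3) B(c=4) C(c=5)]
  20. access X: MISS, evict M(c=1). Cache: [X(c=1) H(c=2) A(c=3) E(c=3) B(c=4) C(c=5)]
  21. access C: HIT, count now 6. Cache: [X(c=1) H(c=2) A(c=3) E(c=3) B(c=4) C(c=6)]
  22. access A: HIT, count now 4. Cache: [X(c=1) H(c=2) E(c=3) B(c=4) A(c=4) C(c=6)]
  23. access Q: MISS, evict X(c=1). Cache: [Q(c=1) H(c=2) E(c=3) B(c=4) A(c=4) C(c=6)]
  24. access X: MISS, evict Q(c=1). Cache: [X(c=1) H(c=2) E(c=3) B(c=4) A(c=4) C(c=6)]
  25. access E: HIT, count now 4. Cache: [X(c=1) H(c=2) B(c=4) A(c=4) E(c=4) C(c=6)]
  26. access C: HIT, count now 7. Cache: [X(c=1) H(c=2) B(c=4) A(c=4) E(c=4) C(c=7)]
  27. access C: HIT, count now 8. Cache: [X(c=1) H(c=2) B(c=4) A(c=4) E(c=4) C(c=8)]
  28. access C: HIT, count now 9. Cache: [X(c=1) H(c=2) B(c=4) A(c=4) E(c=4) C(c=9)]
  29. access C: HIT, count now 10. Cache: [X(c=1) H(c=2) B(c=4) A(c=4) E(c=4) C(c=10)]
  30. access C: HIT, count now 11. Cache: [X(c=1) H(c=2) B(c=4) A(c=4) E(c=4) C(c=11)]
  31. access C: HIT, count now 12. Cache: [X(c=1) H(c=2) B(c=4) A(c=4) E(c=4) C(c=12)]
  32. access C: HIT, count now 13. Cache: [X(c=1) H(c=2) B(c=4) A(c=4) E(c=4) C(c=13)]
  33. access C: HIT, count now 14. Cache: [X(c=1) H(c=2) B(c=4) A(c=4) E(c=4) C(c=14)]
  34. access C: HIT, count now 15. Cache: [X(c=1) H(c=2) B(c=4) A(c=4) E(c=4) C(c=15)]
  35. access Q: MISS, evict X(c=1). Cache: [Q(c=1) H(c=2) B(c=4) A(c=4) E(c=4) C(c=15)]
Total: 24 hits, 11 misses, 5 evictions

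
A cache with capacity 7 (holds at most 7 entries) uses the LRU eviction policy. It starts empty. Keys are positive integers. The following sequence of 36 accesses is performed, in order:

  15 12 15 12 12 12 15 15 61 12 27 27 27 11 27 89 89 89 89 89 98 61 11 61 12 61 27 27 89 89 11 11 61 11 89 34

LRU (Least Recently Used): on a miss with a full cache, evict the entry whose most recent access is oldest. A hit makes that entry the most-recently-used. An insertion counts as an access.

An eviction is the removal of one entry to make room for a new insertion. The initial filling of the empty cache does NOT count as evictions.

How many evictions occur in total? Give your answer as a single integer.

Answer: 1

Derivation:
LRU simulation (capacity=7):
  1. access 15: MISS. Cache (LRU->MRU): [15]
  2. access 12: MISS. Cache (LRU->MRU): [15 12]
  3. access 15: HIT. Cache (LRU->MRU): [12 15]
  4. access 12: HIT. Cache (LRU->MRU): [15 12]
  5. access 12: HIT. Cache (LRU->MRU): [15 12]
  6. access 12: HIT. Cache (LRU->MRU): [15 12]
  7. access 15: HIT. Cache (LRU->MRU): [12 15]
  8. access 15: HIT. Cache (LRU->MRU): [12 15]
  9. access 61: MISS. Cache (LRU->MRU): [12 15 61]
  10. access 12: HIT. Cache (LRU->MRU): [15 61 12]
  11. access 27: MISS. Cache (LRU->MRU): [15 61 12 27]
  12. access 27: HIT. Cache (LRU->MRU): [15 61 12 27]
  13. access 27: HIT. Cache (LRU->MRU): [15 61 12 27]
  14. access 11: MISS. Cache (LRU->MRU): [15 61 12 27 11]
  15. access 27: HIT. Cache (LRU->MRU): [15 61 12 11 27]
  16. access 89: MISS. Cache (LRU->MRU): [15 61 12 11 27 89]
  17. access 89: HIT. Cache (LRU->MRU): [15 61 12 11 27 89]
  18. access 89: HIT. Cache (LRU->MRU): [15 61 12 11 27 89]
  19. access 89: HIT. Cache (LRU->MRU): [15 61 12 11 27 89]
  20. access 89: HIT. Cache (LRU->MRU): [15 61 12 11 27 89]
  21. access 98: MISS. Cache (LRU->MRU): [15 61 12 11 27 89 98]
  22. access 61: HIT. Cache (LRU->MRU): [15 12 11 27 89 98 61]
  23. access 11: HIT. Cache (LRU->MRU): [15 12 27 89 98 61 11]
  24. access 61: HIT. Cache (LRU->MRU): [15 12 27 89 98 11 61]
  25. access 12: HIT. Cache (LRU->MRU): [15 27 89 98 11 61 12]
  26. access 61: HIT. Cache (LRU->MRU): [15 27 89 98 11 12 61]
  27. access 27: HIT. Cache (LRU->MRU): [15 89 98 11 12 61 27]
  28. access 27: HIT. Cache (LRU->MRU): [15 89 98 11 12 61 27]
  29. access 89: HIT. Cache (LRU->MRU): [15 98 11 12 61 27 89]
  30. access 89: HIT. Cache (LRU->MRU): [15 98 11 12 61 27 89]
  31. access 11: HIT. Cache (LRU->MRU): [15 98 12 61 27 89 11]
  32. access 11: HIT. Cache (LRU->MRU): [15 98 12 61 27 89 11]
  33. access 61: HIT. Cache (LRU->MRU): [15 98 12 27 89 11 61]
  34. access 11: HIT. Cache (LRU->MRU): [15 98 12 27 89 61 11]
  35. access 89: HIT. Cache (LRU->MRU): [15 98 12 27 61 11 89]
  36. access 34: MISS, evict 15. Cache (LRU->MRU): [98 12 27 61 11 89 34]
Total: 28 hits, 8 misses, 1 evictions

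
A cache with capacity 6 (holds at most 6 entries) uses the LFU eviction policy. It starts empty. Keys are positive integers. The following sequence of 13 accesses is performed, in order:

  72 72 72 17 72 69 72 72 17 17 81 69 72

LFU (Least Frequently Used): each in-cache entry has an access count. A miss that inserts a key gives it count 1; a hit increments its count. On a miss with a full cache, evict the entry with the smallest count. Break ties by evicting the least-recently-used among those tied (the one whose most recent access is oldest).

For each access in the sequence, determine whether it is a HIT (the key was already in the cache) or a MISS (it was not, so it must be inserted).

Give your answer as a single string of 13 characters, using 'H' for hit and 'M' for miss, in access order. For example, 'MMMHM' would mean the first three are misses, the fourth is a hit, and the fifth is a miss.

LFU simulation (capacity=6):
  1. access 72: MISS. Cache: [72(c=1)]
  2. access 72: HIT, count now 2. Cache: [72(c=2)]
  3. access 72: HIT, count now 3. Cache: [72(c=3)]
  4. access 17: MISS. Cache: [17(c=1) 72(c=3)]
  5. access 72: HIT, count now 4. Cache: [17(c=1) 72(c=4)]
  6. access 69: MISS. Cache: [17(c=1) 69(c=1) 72(c=4)]
  7. access 72: HIT, count now 5. Cache: [17(c=1) 69(c=1) 72(c=5)]
  8. access 72: HIT, count now 6. Cache: [17(c=1) 69(c=1) 72(c=6)]
  9. access 17: HIT, count now 2. Cache: [69(c=1) 17(c=2) 72(c=6)]
  10. access 17: HIT, count now 3. Cache: [69(c=1) 17(c=3) 72(c=6)]
  11. access 81: MISS. Cache: [69(c=1) 81(c=1) 17(c=3) 72(c=6)]
  12. access 69: HIT, count now 2. Cache: [81(c=1) 69(c=2) 17(c=3) 72(c=6)]
  13. access 72: HIT, count now 7. Cache: [81(c=1) 69(c=2) 17(c=3) 72(c=7)]
Total: 9 hits, 4 misses, 0 evictions

Answer: MHHMHMHHHHMHH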